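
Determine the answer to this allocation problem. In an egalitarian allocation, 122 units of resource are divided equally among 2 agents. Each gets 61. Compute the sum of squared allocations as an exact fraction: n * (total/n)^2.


Step 1: Each agent's share = 122/2 = 61
Step 2: Square of each share = (61)^2 = 3721
Step 3: Sum of squares = 2 * 3721 = 7442

7442


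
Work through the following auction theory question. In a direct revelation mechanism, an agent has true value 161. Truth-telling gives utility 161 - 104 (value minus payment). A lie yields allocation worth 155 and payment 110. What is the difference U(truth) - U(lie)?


Step 1: U(truth) = value - payment = 161 - 104 = 57
Step 2: U(lie) = allocation - payment = 155 - 110 = 45
Step 3: IC gap = 57 - 45 = 12

12


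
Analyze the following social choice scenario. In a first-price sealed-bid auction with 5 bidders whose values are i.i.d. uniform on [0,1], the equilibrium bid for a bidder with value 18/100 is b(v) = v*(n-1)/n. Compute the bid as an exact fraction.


Step 1: The symmetric BNE bidding function is b(v) = v * (n-1) / n
Step 2: Substitute v = 9/50 and n = 5
Step 3: b = 9/50 * 4/5
Step 4: b = 18/125

18/125


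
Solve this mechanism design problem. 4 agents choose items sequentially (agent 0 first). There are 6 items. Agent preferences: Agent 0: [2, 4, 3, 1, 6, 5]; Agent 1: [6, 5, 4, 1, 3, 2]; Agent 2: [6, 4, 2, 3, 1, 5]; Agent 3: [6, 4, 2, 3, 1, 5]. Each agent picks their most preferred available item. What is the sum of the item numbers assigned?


Step 1: Agent 0 picks item 2
Step 2: Agent 1 picks item 6
Step 3: Agent 2 picks item 4
Step 4: Agent 3 picks item 3
Step 5: Sum = 2 + 6 + 4 + 3 = 15

15


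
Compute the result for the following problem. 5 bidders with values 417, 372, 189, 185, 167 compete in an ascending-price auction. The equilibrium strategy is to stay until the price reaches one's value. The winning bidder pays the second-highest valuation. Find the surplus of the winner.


Step 1: Identify the highest value: 417
Step 2: Identify the second-highest value: 372
Step 3: The final price = second-highest value = 372
Step 4: Surplus = 417 - 372 = 45

45


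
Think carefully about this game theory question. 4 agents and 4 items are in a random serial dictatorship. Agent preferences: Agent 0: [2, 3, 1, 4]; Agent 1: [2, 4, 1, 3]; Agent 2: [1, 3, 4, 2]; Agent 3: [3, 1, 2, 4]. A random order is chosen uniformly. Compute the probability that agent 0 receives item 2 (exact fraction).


Step 1: Agent 0 wants item 2
Step 2: There are 24 possible orderings of agents
Step 3: In 12 orderings, agent 0 gets item 2
Step 4: Probability = 12/24 = 1/2

1/2


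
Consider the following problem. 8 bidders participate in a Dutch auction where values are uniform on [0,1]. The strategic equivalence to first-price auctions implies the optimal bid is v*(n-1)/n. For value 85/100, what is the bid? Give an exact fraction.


Step 1: Dutch auctions are strategically equivalent to first-price auctions
Step 2: The equilibrium bid is b(v) = v*(n-1)/n
Step 3: b = 17/20 * 7/8
Step 4: b = 119/160

119/160


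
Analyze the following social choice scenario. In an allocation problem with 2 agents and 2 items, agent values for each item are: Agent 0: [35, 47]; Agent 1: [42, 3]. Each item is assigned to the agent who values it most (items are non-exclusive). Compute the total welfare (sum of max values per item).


Step 1: For each item, find the maximum value among all agents.
Step 2: Item 0 -> Agent 1 (value 42)
Step 3: Item 1 -> Agent 0 (value 47)
Step 4: Total welfare = 42 + 47 = 89

89


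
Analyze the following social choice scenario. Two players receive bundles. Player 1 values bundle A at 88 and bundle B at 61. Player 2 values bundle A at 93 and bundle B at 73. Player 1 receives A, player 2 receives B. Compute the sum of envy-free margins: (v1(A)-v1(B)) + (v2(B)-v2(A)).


Step 1: Player 1's margin = v1(A) - v1(B) = 88 - 61 = 27
Step 2: Player 2's margin = v2(B) - v2(A) = 73 - 93 = -20
Step 3: Total margin = 27 + -20 = 7

7


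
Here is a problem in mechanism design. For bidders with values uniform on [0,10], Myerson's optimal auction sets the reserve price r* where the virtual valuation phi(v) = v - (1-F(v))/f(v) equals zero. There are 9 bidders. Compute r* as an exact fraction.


Step 1: For U[0,10], F(v) = v/10 and f(v) = 1/10
Step 2: phi(v) = v - (1 - v/10)/(1/10) = v - (10 - v) = 2v - 10
Step 3: Set phi(r*) = 0: 2r* - 10 = 0
Step 4: r* = 10/2 = 5 (the number of bidders n = 9 does not enter)

5


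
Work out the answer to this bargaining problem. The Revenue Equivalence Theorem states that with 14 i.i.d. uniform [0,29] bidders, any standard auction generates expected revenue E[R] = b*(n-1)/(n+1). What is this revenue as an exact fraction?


Step 1: By Revenue Equivalence, expected revenue = b*(n-1)/(n+1)
Step 2: Substituting n = 14, b = 29
Step 3: Revenue = 29*(14-1)/(14+1) = 29*13/15
Step 4: Revenue = 377/15

377/15


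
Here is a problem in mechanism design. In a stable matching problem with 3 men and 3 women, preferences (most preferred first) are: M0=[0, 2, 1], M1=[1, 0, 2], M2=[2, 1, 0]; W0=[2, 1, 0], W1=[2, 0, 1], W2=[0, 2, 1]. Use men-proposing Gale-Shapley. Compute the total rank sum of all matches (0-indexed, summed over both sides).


Step 1: Run Gale-Shapley (men propose, women hold best offer):
  M0 proposes to W0; she accepts
  M1 proposes to W1; she accepts
  M2 proposes to W2; she accepts
Step 2: Final matching: W0-M0, W1-M1, W2-M2
Step 3: 0-indexed ranks (man's rank of his match, then woman's): 0 + 2 + 0 + 2 + 0 + 1
Step 4: Total rank sum = 5

5


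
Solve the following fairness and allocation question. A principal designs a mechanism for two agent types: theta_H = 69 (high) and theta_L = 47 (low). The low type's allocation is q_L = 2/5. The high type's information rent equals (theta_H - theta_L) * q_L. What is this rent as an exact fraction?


Step 1: theta_H - theta_L = 69 - 47 = 22
Step 2: Information rent = (theta_H - theta_L) * q_L
Step 3: = 22 * 2/5
Step 4: = 44/5

44/5


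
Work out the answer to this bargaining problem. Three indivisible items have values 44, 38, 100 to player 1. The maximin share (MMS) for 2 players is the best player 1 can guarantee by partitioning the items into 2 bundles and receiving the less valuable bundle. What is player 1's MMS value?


Step 1: Item values = 44, 38, 100
Step 2: Enumerate all 2-bundle partitions and take the smaller bundle:
  Partition 1: {44} vs {38,100} -> bundles 44, 138; min = 44
  Partition 2: {38} vs {44,100} -> bundles 38, 144; min = 38
  Partition 3: {100} vs {44,38} -> bundles 100, 82; min = 82
Step 3: MMS = max(44, 38, 82) = 82

82


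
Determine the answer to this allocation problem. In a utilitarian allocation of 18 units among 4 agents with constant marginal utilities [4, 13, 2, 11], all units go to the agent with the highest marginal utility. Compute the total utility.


Step 1: The marginal utilities are [4, 13, 2, 11]
Step 2: The highest marginal utility is 13
Step 3: All 18 units go to that agent
Step 4: Total utility = 13 * 18 = 234

234


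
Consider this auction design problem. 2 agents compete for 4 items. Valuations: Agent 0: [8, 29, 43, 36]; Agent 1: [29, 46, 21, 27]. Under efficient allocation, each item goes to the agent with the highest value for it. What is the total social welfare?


Step 1: For each item, find the maximum value among all agents.
Step 2: Item 0 -> Agent 1 (value 29)
Step 3: Item 1 -> Agent 1 (value 46)
Step 4: Item 2 -> Agent 0 (value 43)
Step 5: Item 3 -> Agent 0 (value 36)
Step 6: Total welfare = 29 + 46 + 43 + 36 = 154

154


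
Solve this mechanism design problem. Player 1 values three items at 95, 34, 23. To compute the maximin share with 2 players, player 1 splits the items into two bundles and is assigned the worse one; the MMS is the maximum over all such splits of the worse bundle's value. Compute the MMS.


Step 1: Item values = 95, 34, 23
Step 2: Enumerate all 2-bundle partitions and take the smaller bundle:
  Partition 1: {95} vs {34,23} -> bundles 95, 57; min = 57
  Partition 2: {34} vs {95,23} -> bundles 34, 118; min = 34
  Partition 3: {23} vs {95,34} -> bundles 23, 129; min = 23
Step 3: MMS = max(57, 34, 23) = 57

57


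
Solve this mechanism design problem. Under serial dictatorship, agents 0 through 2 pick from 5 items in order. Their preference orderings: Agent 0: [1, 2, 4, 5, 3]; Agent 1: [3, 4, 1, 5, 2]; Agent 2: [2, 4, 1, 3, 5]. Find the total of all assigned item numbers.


Step 1: Agent 0 picks item 1
Step 2: Agent 1 picks item 3
Step 3: Agent 2 picks item 2
Step 4: Sum = 1 + 3 + 2 = 6

6


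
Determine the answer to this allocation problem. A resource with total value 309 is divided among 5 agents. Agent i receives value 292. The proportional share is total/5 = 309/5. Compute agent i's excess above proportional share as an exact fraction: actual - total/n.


Step 1: Proportional share = 309/5
Step 2: Agent's actual allocation = 292
Step 3: Excess = 292 - 309/5 = 1151/5

1151/5


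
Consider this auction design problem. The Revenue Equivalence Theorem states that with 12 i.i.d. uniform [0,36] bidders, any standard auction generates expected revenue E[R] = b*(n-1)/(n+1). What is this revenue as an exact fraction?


Step 1: By Revenue Equivalence, expected revenue = b*(n-1)/(n+1)
Step 2: Substituting n = 12, b = 36
Step 3: Revenue = 36*(12-1)/(12+1) = 36*11/13
Step 4: Revenue = 396/13

396/13


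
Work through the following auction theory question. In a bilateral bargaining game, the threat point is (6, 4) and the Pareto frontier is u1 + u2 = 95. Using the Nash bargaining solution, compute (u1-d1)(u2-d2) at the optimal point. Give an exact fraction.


Step 1: The Nash solution splits surplus symmetrically above the disagreement point
Step 2: u1 = (total + d1 - d2)/2 = (95 + 6 - 4)/2 = 97/2
Step 3: u2 = (total - d1 + d2)/2 = (95 - 6 + 4)/2 = 93/2
Step 4: Nash product = (97/2 - 6) * (93/2 - 4)
Step 5: = 85/2 * 85/2 = 7225/4

7225/4


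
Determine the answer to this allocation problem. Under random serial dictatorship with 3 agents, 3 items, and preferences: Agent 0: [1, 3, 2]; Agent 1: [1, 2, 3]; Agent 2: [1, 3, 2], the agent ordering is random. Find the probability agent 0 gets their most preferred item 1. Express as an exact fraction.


Step 1: Agent 0 wants item 1
Step 2: There are 6 possible orderings of agents
Step 3: In 2 orderings, agent 0 gets item 1
Step 4: Probability = 2/6 = 1/3

1/3


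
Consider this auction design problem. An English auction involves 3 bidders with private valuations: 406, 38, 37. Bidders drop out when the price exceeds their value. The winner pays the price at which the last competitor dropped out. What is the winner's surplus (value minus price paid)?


Step 1: Identify the highest value: 406
Step 2: Identify the second-highest value: 38
Step 3: The final price = second-highest value = 38
Step 4: Surplus = 406 - 38 = 368

368


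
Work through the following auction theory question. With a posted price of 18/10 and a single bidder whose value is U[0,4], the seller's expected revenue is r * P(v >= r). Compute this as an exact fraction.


Step 1: Posted price r = 9/5, value support [0,4]
Step 2: P(v >= r) = (4 - 9/5)/4 = 11/20
Step 3: Expected revenue = r * P(v >= r) = 9/5 * 11/20
Step 4: Revenue = 99/100

99/100


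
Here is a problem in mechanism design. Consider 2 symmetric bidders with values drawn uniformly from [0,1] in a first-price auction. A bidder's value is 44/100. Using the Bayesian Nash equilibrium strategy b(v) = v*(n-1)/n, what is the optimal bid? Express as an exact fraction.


Step 1: The symmetric BNE bidding function is b(v) = v * (n-1) / n
Step 2: Substitute v = 11/25 and n = 2
Step 3: b = 11/25 * 1/2
Step 4: b = 11/50

11/50


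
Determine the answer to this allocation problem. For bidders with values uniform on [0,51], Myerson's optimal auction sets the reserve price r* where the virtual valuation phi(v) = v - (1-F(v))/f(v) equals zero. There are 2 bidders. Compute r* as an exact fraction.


Step 1: For U[0,51], F(v) = v/51 and f(v) = 1/51
Step 2: phi(v) = v - (1 - v/51)/(1/51) = v - (51 - v) = 2v - 51
Step 3: Set phi(r*) = 0: 2r* - 51 = 0
Step 4: r* = 51/2 (the number of bidders n = 2 does not enter)

51/2


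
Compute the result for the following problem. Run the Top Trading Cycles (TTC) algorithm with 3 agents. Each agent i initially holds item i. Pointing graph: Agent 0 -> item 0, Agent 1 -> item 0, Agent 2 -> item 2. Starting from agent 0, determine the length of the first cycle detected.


Step 1: Trace the pointer graph from agent 0: 0 -> 0
Step 2: A cycle is detected when we revisit agent 0
Step 3: The cycle is: 0 -> 0
Step 4: Cycle length = 1

1


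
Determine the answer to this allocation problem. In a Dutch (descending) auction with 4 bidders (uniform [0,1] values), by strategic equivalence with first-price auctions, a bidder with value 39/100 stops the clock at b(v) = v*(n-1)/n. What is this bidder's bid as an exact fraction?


Step 1: Dutch auctions are strategically equivalent to first-price auctions
Step 2: The equilibrium bid is b(v) = v*(n-1)/n
Step 3: b = 39/100 * 3/4
Step 4: b = 117/400

117/400


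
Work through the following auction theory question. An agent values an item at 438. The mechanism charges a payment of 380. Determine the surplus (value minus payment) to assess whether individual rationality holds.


Step 1: Surplus = value - payment = 438 - 380 = 58
Step 2: IR is satisfied (surplus >= 0)

58


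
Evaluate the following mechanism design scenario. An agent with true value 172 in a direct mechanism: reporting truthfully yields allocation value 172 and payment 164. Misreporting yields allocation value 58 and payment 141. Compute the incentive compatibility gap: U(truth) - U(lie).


Step 1: U(truth) = value - payment = 172 - 164 = 8
Step 2: U(lie) = allocation - payment = 58 - 141 = -83
Step 3: IC gap = 8 - (-83) = 91

91


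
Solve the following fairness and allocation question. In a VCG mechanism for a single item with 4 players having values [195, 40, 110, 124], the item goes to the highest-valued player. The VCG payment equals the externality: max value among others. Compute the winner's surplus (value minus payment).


Step 1: The winner is the agent with the highest value: agent 0 with value 195
Step 2: Values of other agents: [40, 110, 124]
Step 3: VCG payment = max of others' values = 124
Step 4: Surplus = 195 - 124 = 71

71


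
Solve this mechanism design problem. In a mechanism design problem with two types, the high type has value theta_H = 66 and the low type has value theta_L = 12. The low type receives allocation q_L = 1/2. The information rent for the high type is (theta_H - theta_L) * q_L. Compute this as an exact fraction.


Step 1: theta_H - theta_L = 66 - 12 = 54
Step 2: Information rent = (theta_H - theta_L) * q_L
Step 3: = 54 * 1/2
Step 4: = 27

27


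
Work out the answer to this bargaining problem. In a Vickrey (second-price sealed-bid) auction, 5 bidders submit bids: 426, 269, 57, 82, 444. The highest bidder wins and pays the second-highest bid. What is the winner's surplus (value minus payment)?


Step 1: Sort bids in descending order: 444, 426, 269, 82, 57
Step 2: The winning bid is the highest: 444
Step 3: The payment equals the second-highest bid: 426
Step 4: Surplus = winner's bid - payment = 444 - 426 = 18

18


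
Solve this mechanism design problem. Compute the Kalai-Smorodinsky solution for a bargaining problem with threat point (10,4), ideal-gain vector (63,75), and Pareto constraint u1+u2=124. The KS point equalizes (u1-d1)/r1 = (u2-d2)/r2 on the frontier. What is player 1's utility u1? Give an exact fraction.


Step 1: At the KS point, (u1-d1)/r1 = (u2-d2)/r2 = t and u1+u2 = 124
Step 2: u1 = d1 + r1*t and u2 = d2 + r2*t, so (d1 + r1*t) + (d2 + r2*t) = 124
Step 3: t = (124 - 10 - 4)/(63 + 75) = 110/138 = 55/69
Step 4: u1 = d1 + r1*t = 10 + 63 * 55/69 = 1385/23
Step 5: (Check: u2 = d2 + r2*t = 1467/23; u1+u2 = 1385/23 + 1467/23 = 124, on the frontier.)

1385/23


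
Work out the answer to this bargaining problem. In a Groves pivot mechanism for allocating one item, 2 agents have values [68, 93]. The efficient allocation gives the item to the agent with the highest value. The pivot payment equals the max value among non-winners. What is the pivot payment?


Step 1: The efficient winner is agent 1 with value 93
Step 2: Other agents' values: [68]
Step 3: Pivot payment = max(others) = 68
Step 4: The winner pays 68

68


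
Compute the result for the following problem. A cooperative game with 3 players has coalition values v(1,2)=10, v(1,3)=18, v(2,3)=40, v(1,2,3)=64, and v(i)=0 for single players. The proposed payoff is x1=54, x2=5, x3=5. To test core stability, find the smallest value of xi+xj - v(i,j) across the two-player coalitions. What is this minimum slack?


Step 1: Slack for coalition (1,2): x1+x2 - v12 = 59 - 10 = 49
Step 2: Slack for coalition (1,3): x1+x3 - v13 = 59 - 18 = 41
Step 3: Slack for coalition (2,3): x2+x3 - v23 = 10 - 40 = -30
Step 4: Minimum slack = min(49, 41, -30) = -30, attained by (2,3); coalition (2,3) can block (slack < 0), so the allocation is not in the core

-30


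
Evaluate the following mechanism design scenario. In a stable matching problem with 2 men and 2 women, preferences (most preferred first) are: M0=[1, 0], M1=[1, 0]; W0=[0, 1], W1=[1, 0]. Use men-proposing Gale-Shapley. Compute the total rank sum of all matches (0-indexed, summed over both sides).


Step 1: Run Gale-Shapley (men propose, women hold best offer):
  M0 proposes to W1; she accepts
  M1 proposes to W1; she switches from M0
  M0 proposes to W0; she accepts
Step 2: Final matching: W0-M0, W1-M1
Step 3: 0-indexed ranks (man's rank of his match, then woman's): 1 + 0 + 0 + 0
Step 4: Total rank sum = 1

1


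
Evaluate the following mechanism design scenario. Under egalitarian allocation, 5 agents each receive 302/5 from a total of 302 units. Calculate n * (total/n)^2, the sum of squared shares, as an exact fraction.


Step 1: Each agent's share = 302/5
Step 2: Square of each share = (302/5)^2 = 91204/25
Step 3: Sum of squares = 5 * 91204/25 = 91204/5

91204/5


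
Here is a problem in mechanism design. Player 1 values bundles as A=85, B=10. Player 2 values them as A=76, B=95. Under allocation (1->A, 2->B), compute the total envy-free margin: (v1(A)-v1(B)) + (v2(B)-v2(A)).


Step 1: Player 1's margin = v1(A) - v1(B) = 85 - 10 = 75
Step 2: Player 2's margin = v2(B) - v2(A) = 95 - 76 = 19
Step 3: Total margin = 75 + 19 = 94

94


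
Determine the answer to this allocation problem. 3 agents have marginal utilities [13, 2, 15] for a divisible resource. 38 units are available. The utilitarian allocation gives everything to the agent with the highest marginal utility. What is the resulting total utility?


Step 1: The marginal utilities are [13, 2, 15]
Step 2: The highest marginal utility is 15
Step 3: All 38 units go to that agent
Step 4: Total utility = 15 * 38 = 570

570


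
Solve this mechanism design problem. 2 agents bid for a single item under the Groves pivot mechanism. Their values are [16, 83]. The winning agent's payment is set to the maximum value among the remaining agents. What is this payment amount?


Step 1: The efficient winner is agent 1 with value 83
Step 2: Other agents' values: [16]
Step 3: Pivot payment = max(others) = 16
Step 4: The winner pays 16

16


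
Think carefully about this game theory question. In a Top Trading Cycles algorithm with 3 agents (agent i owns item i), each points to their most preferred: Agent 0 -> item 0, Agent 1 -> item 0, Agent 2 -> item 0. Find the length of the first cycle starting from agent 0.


Step 1: Trace the pointer graph from agent 0: 0 -> 0
Step 2: A cycle is detected when we revisit agent 0
Step 3: The cycle is: 0 -> 0
Step 4: Cycle length = 1

1


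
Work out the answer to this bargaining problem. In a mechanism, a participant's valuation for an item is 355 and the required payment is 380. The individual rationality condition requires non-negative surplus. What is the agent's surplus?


Step 1: Surplus = value - payment = 355 - 380 = -25
Step 2: IR is violated (surplus < 0)

-25


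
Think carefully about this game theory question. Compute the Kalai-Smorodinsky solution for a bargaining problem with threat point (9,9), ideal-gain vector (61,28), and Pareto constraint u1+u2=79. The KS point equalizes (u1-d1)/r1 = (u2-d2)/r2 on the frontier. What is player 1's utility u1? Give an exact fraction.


Step 1: At the KS point, (u1-d1)/r1 = (u2-d2)/r2 = t and u1+u2 = 79
Step 2: u1 = d1 + r1*t and u2 = d2 + r2*t, so (d1 + r1*t) + (d2 + r2*t) = 79
Step 3: t = (79 - 9 - 9)/(61 + 28) = 61/89
Step 4: u1 = d1 + r1*t = 9 + 61 * 61/89 = 4522/89
Step 5: (Check: u2 = d2 + r2*t = 2509/89; u1+u2 = 4522/89 + 2509/89 = 79, on the frontier.)

4522/89


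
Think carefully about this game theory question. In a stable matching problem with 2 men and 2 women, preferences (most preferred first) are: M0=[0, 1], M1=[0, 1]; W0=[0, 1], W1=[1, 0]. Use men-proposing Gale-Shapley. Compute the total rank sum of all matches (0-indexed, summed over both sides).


Step 1: Run Gale-Shapley (men propose, women hold best offer):
  M0 proposes to W0; she accepts
  M1 proposes to W0; rejected
  M1 proposes to W1; she accepts
Step 2: Final matching: W0-M0, W1-M1
Step 3: 0-indexed ranks (man's rank of his match, then woman's): 0 + 0 + 1 + 0
Step 4: Total rank sum = 1

1


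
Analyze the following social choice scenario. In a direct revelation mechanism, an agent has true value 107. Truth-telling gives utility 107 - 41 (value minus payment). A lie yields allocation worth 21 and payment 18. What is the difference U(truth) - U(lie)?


Step 1: U(truth) = value - payment = 107 - 41 = 66
Step 2: U(lie) = allocation - payment = 21 - 18 = 3
Step 3: IC gap = 66 - 3 = 63

63


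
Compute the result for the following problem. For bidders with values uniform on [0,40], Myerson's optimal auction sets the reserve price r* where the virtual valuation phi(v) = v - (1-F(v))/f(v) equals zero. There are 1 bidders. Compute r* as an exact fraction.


Step 1: For U[0,40], F(v) = v/40 and f(v) = 1/40
Step 2: phi(v) = v - (1 - v/40)/(1/40) = v - (40 - v) = 2v - 40
Step 3: Set phi(r*) = 0: 2r* - 40 = 0
Step 4: r* = 40/2 = 20 (the number of bidders n = 1 does not enter)

20


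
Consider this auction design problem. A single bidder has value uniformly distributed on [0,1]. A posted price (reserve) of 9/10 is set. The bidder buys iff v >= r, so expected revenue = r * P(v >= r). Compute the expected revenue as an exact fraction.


Step 1: Posted price r = 9/10, value support [0,1]
Step 2: P(v >= r) = (1 - 9/10)/1 = 1/10
Step 3: Expected revenue = r * P(v >= r) = 9/10 * 1/10
Step 4: Revenue = 9/100

9/100


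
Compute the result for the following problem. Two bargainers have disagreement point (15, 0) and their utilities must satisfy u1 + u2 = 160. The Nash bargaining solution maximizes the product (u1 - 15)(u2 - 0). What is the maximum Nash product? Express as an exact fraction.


Step 1: The Nash solution splits surplus symmetrically above the disagreement point
Step 2: u1 = (total + d1 - d2)/2 = (160 + 15 - 0)/2 = 175/2
Step 3: u2 = (total - d1 + d2)/2 = (160 - 15 + 0)/2 = 145/2
Step 4: Nash product = (175/2 - 15) * (145/2 - 0)
Step 5: = 145/2 * 145/2 = 21025/4

21025/4


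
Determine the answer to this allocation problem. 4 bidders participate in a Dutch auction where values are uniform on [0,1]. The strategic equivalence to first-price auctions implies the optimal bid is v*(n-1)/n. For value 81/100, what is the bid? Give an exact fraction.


Step 1: Dutch auctions are strategically equivalent to first-price auctions
Step 2: The equilibrium bid is b(v) = v*(n-1)/n
Step 3: b = 81/100 * 3/4
Step 4: b = 243/400

243/400


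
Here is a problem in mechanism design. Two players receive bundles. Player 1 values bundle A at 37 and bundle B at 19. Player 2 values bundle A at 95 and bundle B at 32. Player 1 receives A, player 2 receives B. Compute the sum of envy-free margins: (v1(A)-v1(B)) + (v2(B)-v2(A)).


Step 1: Player 1's margin = v1(A) - v1(B) = 37 - 19 = 18
Step 2: Player 2's margin = v2(B) - v2(A) = 32 - 95 = -63
Step 3: Total margin = 18 + -63 = -45

-45


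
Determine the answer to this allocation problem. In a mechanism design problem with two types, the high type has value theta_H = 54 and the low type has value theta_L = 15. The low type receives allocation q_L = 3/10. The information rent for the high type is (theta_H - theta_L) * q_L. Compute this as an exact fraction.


Step 1: theta_H - theta_L = 54 - 15 = 39
Step 2: Information rent = (theta_H - theta_L) * q_L
Step 3: = 39 * 3/10
Step 4: = 117/10

117/10


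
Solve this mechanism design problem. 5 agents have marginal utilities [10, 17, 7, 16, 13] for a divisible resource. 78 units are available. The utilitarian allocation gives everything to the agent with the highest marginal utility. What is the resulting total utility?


Step 1: The marginal utilities are [10, 17, 7, 16, 13]
Step 2: The highest marginal utility is 17
Step 3: All 78 units go to that agent
Step 4: Total utility = 17 * 78 = 1326

1326


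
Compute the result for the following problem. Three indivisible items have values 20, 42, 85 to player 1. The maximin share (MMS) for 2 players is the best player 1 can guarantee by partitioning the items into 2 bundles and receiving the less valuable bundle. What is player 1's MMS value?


Step 1: Item values = 20, 42, 85
Step 2: Enumerate all 2-bundle partitions and take the smaller bundle:
  Partition 1: {20} vs {42,85} -> bundles 20, 127; min = 20
  Partition 2: {42} vs {20,85} -> bundles 42, 105; min = 42
  Partition 3: {85} vs {20,42} -> bundles 85, 62; min = 62
Step 3: MMS = max(20, 42, 62) = 62

62


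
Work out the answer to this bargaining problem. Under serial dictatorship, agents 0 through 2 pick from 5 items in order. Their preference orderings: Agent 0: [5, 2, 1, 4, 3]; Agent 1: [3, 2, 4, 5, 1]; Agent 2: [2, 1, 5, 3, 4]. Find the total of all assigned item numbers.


Step 1: Agent 0 picks item 5
Step 2: Agent 1 picks item 3
Step 3: Agent 2 picks item 2
Step 4: Sum = 5 + 3 + 2 = 10

10


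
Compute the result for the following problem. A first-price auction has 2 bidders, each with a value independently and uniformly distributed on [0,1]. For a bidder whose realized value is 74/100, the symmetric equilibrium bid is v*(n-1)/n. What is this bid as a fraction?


Step 1: The symmetric BNE bidding function is b(v) = v * (n-1) / n
Step 2: Substitute v = 37/50 and n = 2
Step 3: b = 37/50 * 1/2
Step 4: b = 37/100

37/100


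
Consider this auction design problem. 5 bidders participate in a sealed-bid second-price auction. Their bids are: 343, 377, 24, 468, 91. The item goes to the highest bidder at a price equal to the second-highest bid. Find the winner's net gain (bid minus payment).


Step 1: Sort bids in descending order: 468, 377, 343, 91, 24
Step 2: The winning bid is the highest: 468
Step 3: The payment equals the second-highest bid: 377
Step 4: Surplus = winner's bid - payment = 468 - 377 = 91

91


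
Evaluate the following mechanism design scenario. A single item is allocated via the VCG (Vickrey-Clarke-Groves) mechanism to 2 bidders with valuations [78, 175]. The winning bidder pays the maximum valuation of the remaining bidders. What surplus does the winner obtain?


Step 1: The winner is the agent with the highest value: agent 1 with value 175
Step 2: Values of other agents: [78]
Step 3: VCG payment = max of others' values = 78
Step 4: Surplus = 175 - 78 = 97

97


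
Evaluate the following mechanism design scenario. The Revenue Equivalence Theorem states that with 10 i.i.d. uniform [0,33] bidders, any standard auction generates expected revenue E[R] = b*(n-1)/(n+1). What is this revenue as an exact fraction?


Step 1: By Revenue Equivalence, expected revenue = b*(n-1)/(n+1)
Step 2: Substituting n = 10, b = 33
Step 3: Revenue = 33*(10-1)/(10+1) = 33*9/11
Step 4: Revenue = 297/11 = 27

27


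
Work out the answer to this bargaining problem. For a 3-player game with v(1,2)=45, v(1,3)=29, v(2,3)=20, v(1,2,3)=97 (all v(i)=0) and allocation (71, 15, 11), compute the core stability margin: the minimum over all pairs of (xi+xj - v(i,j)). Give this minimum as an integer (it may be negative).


Step 1: Slack for coalition (1,2): x1+x2 - v12 = 86 - 45 = 41
Step 2: Slack for coalition (1,3): x1+x3 - v13 = 82 - 29 = 53
Step 3: Slack for coalition (2,3): x2+x3 - v23 = 26 - 20 = 6
Step 4: Minimum slack = min(41, 53, 6) = 6, attained by (2,3); no pair can gain by deviating, so the allocation is in the core

6


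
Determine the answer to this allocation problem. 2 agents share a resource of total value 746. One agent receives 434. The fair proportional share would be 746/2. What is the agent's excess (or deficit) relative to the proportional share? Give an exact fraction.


Step 1: Proportional share = 746/2 = 373
Step 2: Agent's actual allocation = 434
Step 3: Excess = 434 - 373 = 61

61


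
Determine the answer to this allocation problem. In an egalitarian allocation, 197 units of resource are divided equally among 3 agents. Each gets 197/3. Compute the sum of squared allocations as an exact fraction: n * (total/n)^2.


Step 1: Each agent's share = 197/3
Step 2: Square of each share = (197/3)^2 = 38809/9
Step 3: Sum of squares = 3 * 38809/9 = 38809/3

38809/3


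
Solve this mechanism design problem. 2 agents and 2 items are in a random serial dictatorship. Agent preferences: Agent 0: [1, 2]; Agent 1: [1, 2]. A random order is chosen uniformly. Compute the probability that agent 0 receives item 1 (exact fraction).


Step 1: Agent 0 wants item 1
Step 2: There are 2 possible orderings of agents
Step 3: In 1 orderings, agent 0 gets item 1
Step 4: Probability = 1/2

1/2


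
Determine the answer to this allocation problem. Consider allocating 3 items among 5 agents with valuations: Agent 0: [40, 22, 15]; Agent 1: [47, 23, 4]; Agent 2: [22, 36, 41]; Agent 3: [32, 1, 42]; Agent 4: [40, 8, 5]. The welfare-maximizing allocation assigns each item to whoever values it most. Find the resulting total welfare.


Step 1: For each item, find the maximum value among all agents.
Step 2: Item 0 -> Agent 1 (value 47)
Step 3: Item 1 -> Agent 2 (value 36)
Step 4: Item 2 -> Agent 3 (value 42)
Step 5: Total welfare = 47 + 36 + 42 = 125

125


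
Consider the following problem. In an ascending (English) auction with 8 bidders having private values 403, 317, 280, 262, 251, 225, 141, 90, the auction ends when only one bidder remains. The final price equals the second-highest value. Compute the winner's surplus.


Step 1: Identify the highest value: 403
Step 2: Identify the second-highest value: 317
Step 3: The final price = second-highest value = 317
Step 4: Surplus = 403 - 317 = 86

86


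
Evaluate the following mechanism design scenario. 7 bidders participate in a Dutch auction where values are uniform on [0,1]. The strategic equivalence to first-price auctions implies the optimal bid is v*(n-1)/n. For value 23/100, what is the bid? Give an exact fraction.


Step 1: Dutch auctions are strategically equivalent to first-price auctions
Step 2: The equilibrium bid is b(v) = v*(n-1)/n
Step 3: b = 23/100 * 6/7
Step 4: b = 69/350

69/350


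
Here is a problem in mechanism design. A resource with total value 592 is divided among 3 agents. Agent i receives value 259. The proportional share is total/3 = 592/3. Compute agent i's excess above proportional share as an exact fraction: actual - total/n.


Step 1: Proportional share = 592/3
Step 2: Agent's actual allocation = 259
Step 3: Excess = 259 - 592/3 = 185/3

185/3


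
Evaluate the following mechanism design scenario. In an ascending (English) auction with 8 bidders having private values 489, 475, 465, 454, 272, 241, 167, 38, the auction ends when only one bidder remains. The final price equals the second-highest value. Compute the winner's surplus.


Step 1: Identify the highest value: 489
Step 2: Identify the second-highest value: 475
Step 3: The final price = second-highest value = 475
Step 4: Surplus = 489 - 475 = 14

14


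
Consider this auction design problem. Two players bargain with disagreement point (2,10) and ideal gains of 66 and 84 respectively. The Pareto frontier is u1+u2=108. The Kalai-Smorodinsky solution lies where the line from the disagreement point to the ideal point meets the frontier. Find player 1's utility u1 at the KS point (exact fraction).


Step 1: At the KS point, (u1-d1)/r1 = (u2-d2)/r2 = t and u1+u2 = 108
Step 2: u1 = d1 + r1*t and u2 = d2 + r2*t, so (d1 + r1*t) + (d2 + r2*t) = 108
Step 3: t = (108 - 2 - 10)/(66 + 84) = 96/150 = 16/25
Step 4: u1 = d1 + r1*t = 2 + 66 * 16/25 = 1106/25
Step 5: (Check: u2 = d2 + r2*t = 1594/25; u1+u2 = 1106/25 + 1594/25 = 108, on the frontier.)

1106/25


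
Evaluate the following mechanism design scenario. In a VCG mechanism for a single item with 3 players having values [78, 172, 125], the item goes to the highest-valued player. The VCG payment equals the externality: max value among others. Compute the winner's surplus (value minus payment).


Step 1: The winner is the agent with the highest value: agent 1 with value 172
Step 2: Values of other agents: [78, 125]
Step 3: VCG payment = max of others' values = 125
Step 4: Surplus = 172 - 125 = 47

47


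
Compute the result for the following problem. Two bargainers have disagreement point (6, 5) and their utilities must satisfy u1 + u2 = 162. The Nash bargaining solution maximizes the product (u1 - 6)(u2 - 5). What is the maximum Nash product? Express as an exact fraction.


Step 1: The Nash solution splits surplus symmetrically above the disagreement point
Step 2: u1 = (total + d1 - d2)/2 = (162 + 6 - 5)/2 = 163/2
Step 3: u2 = (total - d1 + d2)/2 = (162 - 6 + 5)/2 = 161/2
Step 4: Nash product = (163/2 - 6) * (161/2 - 5)
Step 5: = 151/2 * 151/2 = 22801/4

22801/4


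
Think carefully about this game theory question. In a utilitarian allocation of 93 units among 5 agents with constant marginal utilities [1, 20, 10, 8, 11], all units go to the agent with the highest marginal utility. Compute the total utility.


Step 1: The marginal utilities are [1, 20, 10, 8, 11]
Step 2: The highest marginal utility is 20
Step 3: All 93 units go to that agent
Step 4: Total utility = 20 * 93 = 1860

1860


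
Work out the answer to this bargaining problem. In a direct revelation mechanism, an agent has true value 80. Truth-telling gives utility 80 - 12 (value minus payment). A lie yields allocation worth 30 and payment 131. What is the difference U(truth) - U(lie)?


Step 1: U(truth) = value - payment = 80 - 12 = 68
Step 2: U(lie) = allocation - payment = 30 - 131 = -101
Step 3: IC gap = 68 - (-101) = 169

169


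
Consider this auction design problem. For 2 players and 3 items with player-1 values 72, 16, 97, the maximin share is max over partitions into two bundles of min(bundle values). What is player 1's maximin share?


Step 1: Item values = 72, 16, 97
Step 2: Enumerate all 2-bundle partitions and take the smaller bundle:
  Partition 1: {72} vs {16,97} -> bundles 72, 113; min = 72
  Partition 2: {16} vs {72,97} -> bundles 16, 169; min = 16
  Partition 3: {97} vs {72,16} -> bundles 97, 88; min = 88
Step 3: MMS = max(72, 16, 88) = 88

88


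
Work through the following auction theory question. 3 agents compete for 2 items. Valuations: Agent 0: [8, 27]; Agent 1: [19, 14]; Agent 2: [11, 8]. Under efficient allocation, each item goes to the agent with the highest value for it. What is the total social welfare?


Step 1: For each item, find the maximum value among all agents.
Step 2: Item 0 -> Agent 1 (value 19)
Step 3: Item 1 -> Agent 0 (value 27)
Step 4: Total welfare = 19 + 27 = 46

46


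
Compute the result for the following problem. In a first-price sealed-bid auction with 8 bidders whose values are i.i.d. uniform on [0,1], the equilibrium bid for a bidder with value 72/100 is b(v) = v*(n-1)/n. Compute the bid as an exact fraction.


Step 1: The symmetric BNE bidding function is b(v) = v * (n-1) / n
Step 2: Substitute v = 18/25 and n = 8
Step 3: b = 18/25 * 7/8
Step 4: b = 63/100

63/100


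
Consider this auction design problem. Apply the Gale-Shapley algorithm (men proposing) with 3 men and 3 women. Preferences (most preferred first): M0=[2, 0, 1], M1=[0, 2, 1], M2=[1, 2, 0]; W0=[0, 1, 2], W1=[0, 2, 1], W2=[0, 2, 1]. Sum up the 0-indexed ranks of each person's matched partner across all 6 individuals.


Step 1: Run Gale-Shapley (men propose, women hold best offer):
  M0 proposes to W2; she accepts
  M1 proposes to W0; she accepts
  M2 proposes to W1; she accepts
Step 2: Final matching: W0-M1, W1-M2, W2-M0
Step 3: 0-indexed ranks (man's rank of his match, then woman's): 0 + 1 + 0 + 1 + 0 + 0
Step 4: Total rank sum = 2

2


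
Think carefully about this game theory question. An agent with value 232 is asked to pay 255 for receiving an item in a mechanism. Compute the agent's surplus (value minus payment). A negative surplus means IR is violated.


Step 1: Surplus = value - payment = 232 - 255 = -23
Step 2: IR is violated (surplus < 0)

-23


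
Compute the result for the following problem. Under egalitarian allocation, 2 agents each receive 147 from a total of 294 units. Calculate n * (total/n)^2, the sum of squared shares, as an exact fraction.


Step 1: Each agent's share = 294/2 = 147
Step 2: Square of each share = (147)^2 = 21609
Step 3: Sum of squares = 2 * 21609 = 43218

43218


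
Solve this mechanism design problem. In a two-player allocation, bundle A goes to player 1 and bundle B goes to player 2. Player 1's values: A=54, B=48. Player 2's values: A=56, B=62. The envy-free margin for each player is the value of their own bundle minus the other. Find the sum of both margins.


Step 1: Player 1's margin = v1(A) - v1(B) = 54 - 48 = 6
Step 2: Player 2's margin = v2(B) - v2(A) = 62 - 56 = 6
Step 3: Total margin = 6 + 6 = 12

12


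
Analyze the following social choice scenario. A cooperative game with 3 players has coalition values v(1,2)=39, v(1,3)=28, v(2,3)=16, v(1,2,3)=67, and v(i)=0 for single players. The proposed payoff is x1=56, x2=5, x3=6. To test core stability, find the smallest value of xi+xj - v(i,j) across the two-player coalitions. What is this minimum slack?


Step 1: Slack for coalition (1,2): x1+x2 - v12 = 61 - 39 = 22
Step 2: Slack for coalition (1,3): x1+x3 - v13 = 62 - 28 = 34
Step 3: Slack for coalition (2,3): x2+x3 - v23 = 11 - 16 = -5
Step 4: Minimum slack = min(22, 34, -5) = -5, attained by (2,3); coalition (2,3) can block (slack < 0), so the allocation is not in the core

-5


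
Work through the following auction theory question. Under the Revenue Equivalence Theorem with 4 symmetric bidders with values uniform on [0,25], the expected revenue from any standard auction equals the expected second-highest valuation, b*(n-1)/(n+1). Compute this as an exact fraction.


Step 1: By Revenue Equivalence, expected revenue = b*(n-1)/(n+1)
Step 2: Substituting n = 4, b = 25
Step 3: Revenue = 25*(4-1)/(4+1) = 25*3/5
Step 4: Revenue = 75/5 = 15

15


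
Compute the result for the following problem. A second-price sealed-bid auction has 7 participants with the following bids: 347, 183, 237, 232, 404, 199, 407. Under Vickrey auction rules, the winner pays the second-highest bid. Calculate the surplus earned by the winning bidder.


Step 1: Sort bids in descending order: 407, 404, 347, 237, 232, 199, 183
Step 2: The winning bid is the highest: 407
Step 3: The payment equals the second-highest bid: 404
Step 4: Surplus = winner's bid - payment = 407 - 404 = 3

3


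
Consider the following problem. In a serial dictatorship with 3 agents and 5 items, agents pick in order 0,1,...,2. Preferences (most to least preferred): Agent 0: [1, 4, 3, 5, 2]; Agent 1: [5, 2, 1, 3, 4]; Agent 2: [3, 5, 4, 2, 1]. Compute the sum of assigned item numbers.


Step 1: Agent 0 picks item 1
Step 2: Agent 1 picks item 5
Step 3: Agent 2 picks item 3
Step 4: Sum = 1 + 5 + 3 = 9

9
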